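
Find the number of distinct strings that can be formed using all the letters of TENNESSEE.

Letter multiplicities in TENNESSEE: E×4, N×2, S×2, T×1.
So there are 9! / (4!·2!·2!) = 3780 distinguishable arrangements.

3780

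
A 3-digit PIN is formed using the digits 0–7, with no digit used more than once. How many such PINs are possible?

336

This is a permutation of 3 out of 8: P(8,3) = 8!/5!.
That product is 8 × 7 × 6 = 336.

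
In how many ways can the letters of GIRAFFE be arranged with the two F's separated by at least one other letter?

1800

There are 7!/(2!) = 2520 arrangements of GIRAFFE in total.
Arrangements with the F's together: treat FF as one letter, giving (6)! = 720.
Subtracting, 2520 − 720 = 1800 arrangements keep the F's apart.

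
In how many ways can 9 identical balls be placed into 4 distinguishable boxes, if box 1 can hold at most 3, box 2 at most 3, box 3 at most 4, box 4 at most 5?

59

Ignoring the caps, the number of non-negative solutions to x_1+…+x_4 = 9 is C(12,3) = 220.
Subtract solutions that violate a single cap (substitute x_i' = x_i − (cap_i+1)): x_1 ≥ 4 gives C(8,3) = 56; x_2 ≥ 4 gives C(8,3) = 56; x_3 ≥ 5 gives C(7,3) = 35; x_4 ≥ 6 gives C(6,3) = 20. Together 167.
Add back pairs where two caps are both exceeded: 4 + 1 + 0 + 1 + 0 + 0 = 6.
By inclusion–exclusion the count is 220 − 167 + 6 = 59.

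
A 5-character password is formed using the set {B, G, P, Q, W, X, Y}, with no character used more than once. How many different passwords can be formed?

2520

Choose and order 5 of the 7 symbols: the first character has 7 options, the next 6, and so on down to 3.
That product is 7 × 6 × 5 × 4 × 3 = 2520.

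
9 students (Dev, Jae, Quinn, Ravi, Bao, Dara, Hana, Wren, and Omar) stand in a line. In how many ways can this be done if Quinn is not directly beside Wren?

Of the 9! = 362880 arrangements, those with Quinn and Wren adjacent number 2 × 8! = 80640 (treat the pair as a block with 2 internal orders).
So 362880 − 80640 = 282240 arrangements keep them apart.

282240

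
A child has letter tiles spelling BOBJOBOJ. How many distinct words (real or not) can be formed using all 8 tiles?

The 8 letters of BOBJOBOJ have repeats: B appearing 3 times, J appearing twice, and O appearing 3 times.
The number of distinct arrangements is 8!/(3!·3!·2!) = 40320/72 = 560.

560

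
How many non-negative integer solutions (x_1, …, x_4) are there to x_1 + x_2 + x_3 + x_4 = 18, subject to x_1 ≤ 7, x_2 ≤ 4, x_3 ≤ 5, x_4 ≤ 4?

10

By stars and bars, unrestricted non-negative solutions to x_1+…+x_4 = 18 number C(18+3,3) = 1330.
Subtract solutions that violate a single cap (substitute x_i' = x_i − (cap_i+1)): x_1 ≥ 8 gives C(13,3) = 286; x_2 ≥ 5 gives C(16,3) = 560; x_3 ≥ 6 gives C(15,3) = 455; x_4 ≥ 5 gives C(16,3) = 560. Together 1861.
Add back pairs where two caps are both exceeded: 56 + 35 + 56 + 120 + 165 + 120 = 552.
Subtract triples: 0 + 1 + 0 + 10 = 11.
By inclusion–exclusion the count is 1330 − 1861 + 552 − 11 = 10.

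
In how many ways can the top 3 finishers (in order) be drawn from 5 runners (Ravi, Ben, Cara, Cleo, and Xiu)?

This is an ordered selection of 3 from 5: P(5,3).
That gives 5 × 4 × 3 = 60.

60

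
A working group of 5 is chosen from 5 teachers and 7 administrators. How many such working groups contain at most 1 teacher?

196

Split by how many teachers are chosen (0 through 1).
Sum: C(5,0)·C(7,5) + C(5,1)·C(7,4) = 21 + 175 = 196.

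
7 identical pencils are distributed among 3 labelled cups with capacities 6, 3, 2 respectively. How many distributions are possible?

Without the upper bounds there are C(9,2) = 36 ways to split 7 among 3 cups.
Subtract solutions that violate a single cap (substitute x_i' = x_i − (cap_i+1)): x_1 ≥ 7 gives C(2,2) = 1; x_2 ≥ 4 gives C(5,2) = 10; x_3 ≥ 3 gives C(6,2) = 15. Together 26.
Add back pairs where two caps are both exceeded: 0 + 0 + 1 = 1.
By inclusion–exclusion the count is 36 − 26 + 1 = 11.

11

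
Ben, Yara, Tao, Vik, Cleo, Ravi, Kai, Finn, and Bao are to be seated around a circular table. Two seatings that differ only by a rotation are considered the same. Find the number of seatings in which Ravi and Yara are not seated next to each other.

30240

All circular seatings of 9 people number (8)! = 40320.
Those with Ravi next to Yara: fuse the pair into one unit and seat 8 units around a circle — 2·(7)! = 10080.
Subtracting, 40320 − 10080 = 30240.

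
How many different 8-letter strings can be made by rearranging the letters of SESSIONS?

Letter multiplicities in SESSIONS: E×1, I×1, N×1, O×1, S×4.
Dividing 8! = 40320 by 4! = 24 for the repeated letters gives 1680.

1680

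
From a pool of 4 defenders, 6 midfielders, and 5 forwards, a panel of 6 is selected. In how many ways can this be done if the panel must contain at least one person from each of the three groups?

4250

With no constraint there are C(15,6) = 5005 possible selections.
Subtract selections that omit an entire group: no defenders → C(11,6) = 462; no midfielders → C(9,6) = 84; no forwards → C(10,6) = 210.
Add back selections omitting two groups (i.e. drawn from a single group): C(4,6) + C(6,6) + C(5,6) = 1.
By inclusion–exclusion: 5005 − 756 + 1 = 4250.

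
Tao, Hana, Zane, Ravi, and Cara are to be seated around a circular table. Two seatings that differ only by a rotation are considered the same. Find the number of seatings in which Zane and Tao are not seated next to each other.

All circular seatings of 5 people number (4)! = 24.
Seatings with Zane beside Tao: treat them as a block with 2 internal orders, giving 2 × (3)! = 12.
Subtracting, 24 − 12 = 12.

12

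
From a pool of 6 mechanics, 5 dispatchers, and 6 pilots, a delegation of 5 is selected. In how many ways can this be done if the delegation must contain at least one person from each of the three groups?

With no constraint there are C(17,5) = 6188 possible selections.
Subtract selections that omit an entire group: no mechanics → C(11,5) = 462; no dispatchers → C(12,5) = 792; no pilots → C(11,5) = 462.
Add back selections omitting two groups (i.e. drawn from a single group): C(6,5) + C(5,5) + C(6,5) = 13.
By inclusion–exclusion: 6188 − 1716 + 13 = 4485.

4485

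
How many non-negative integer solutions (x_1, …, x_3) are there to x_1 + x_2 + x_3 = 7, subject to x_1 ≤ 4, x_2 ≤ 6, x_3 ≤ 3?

19

Ignoring the caps, the number of non-negative solutions to x_1+…+x_3 = 7 is C(9,2) = 36.
Subtract solutions that violate a single cap (substitute x_i' = x_i − (cap_i+1)): x_1 ≥ 5 gives C(4,2) = 6; x_2 ≥ 7 gives C(2,2) = 1; x_3 ≥ 4 gives C(5,2) = 10. Together 17.
No two caps can be exceeded simultaneously, so the pair terms are all 0.
By inclusion–exclusion the count is 36 − 17 + 0 = 19.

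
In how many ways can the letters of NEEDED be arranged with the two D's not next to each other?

There are 6!/(3!·2!) = 60 arrangements of NEEDED in total.
Arrangements with the D's together: treat DD as one letter, giving (5)!/(3!) = 20.
Subtracting, 60 − 20 = 40 arrangements keep the D's apart.

40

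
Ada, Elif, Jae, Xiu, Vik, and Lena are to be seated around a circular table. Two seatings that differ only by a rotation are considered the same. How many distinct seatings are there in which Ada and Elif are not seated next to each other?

Without the restriction there are (5)! = 120 seatings.
Seatings with Ada beside Elif: treat them as a block with 2 internal orders, giving 2 × (4)! = 48.
Subtracting, 120 − 48 = 72.

72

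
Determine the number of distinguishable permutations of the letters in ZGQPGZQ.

630

The 7 letters of ZGQPGZQ have repeats: G appearing twice, Q appearing twice, and Z appearing twice.
The number of distinct arrangements is 7!/(2!·2!·2!) = 5040/8 = 630.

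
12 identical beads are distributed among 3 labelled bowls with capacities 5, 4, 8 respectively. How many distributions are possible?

Ignoring the caps, the number of non-negative solutions to x_1+…+x_3 = 12 is C(14,2) = 91.
Subtract solutions that violate a single cap (substitute x_i' = x_i − (cap_i+1)): x_1 ≥ 6 gives C(8,2) = 28; x_2 ≥ 5 gives C(9,2) = 36; x_3 ≥ 9 gives C(5,2) = 10. Together 74.
Add back pairs where two caps are both exceeded: 3 + 0 + 0 = 3.
By inclusion–exclusion the count is 91 − 74 + 3 = 20.

20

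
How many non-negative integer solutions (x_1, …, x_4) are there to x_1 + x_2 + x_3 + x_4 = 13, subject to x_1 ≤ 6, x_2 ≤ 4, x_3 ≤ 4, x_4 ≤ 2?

19

Without the upper bounds there are C(16,3) = 560 ways to split 13 among 4 variables.
Subtract solutions that violate a single cap (substitute x_i' = x_i − (cap_i+1)): x_1 ≥ 7 gives C(9,3) = 84; x_2 ≥ 5 gives C(11,3) = 165; x_3 ≥ 5 gives C(11,3) = 165; x_4 ≥ 3 gives C(13,3) = 286. Together 700.
Add back pairs where two caps are both exceeded: 4 + 4 + 20 + 20 + 56 + 56 = 160.
Subtract triples: 0 + 0 + 0 + 1 = 1.
By inclusion–exclusion the count is 560 − 700 + 160 − 1 = 19.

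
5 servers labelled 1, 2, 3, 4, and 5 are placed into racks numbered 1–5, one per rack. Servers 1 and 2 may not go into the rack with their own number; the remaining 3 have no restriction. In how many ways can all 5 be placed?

78

Let Aᵢ (for i ∈ {1, 2}) be the placements that put server i in its forbidden rack. Any j of these fix j positions, leaving (5−j)! ways to fill the rest, and there are C(2,j) ways to pick which j.
By inclusion–exclusion, the number of valid placements is Σ_{j=0}^{2} (−1)^j C(2,j)·(5−j)!.
Computing: 120 − 48 + 6 = 78.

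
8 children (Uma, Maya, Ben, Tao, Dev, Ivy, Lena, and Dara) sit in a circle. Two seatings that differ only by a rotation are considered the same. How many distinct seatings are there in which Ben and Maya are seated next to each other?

Treat {Ben, Maya} as one unit (2 internal orders) and seat the resulting 7 units around the table: (6)! circular arrangements.
So 2 × (6)! = 2 × 720 = 1440.

1440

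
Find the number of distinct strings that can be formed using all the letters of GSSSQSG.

GSSSQSG has 7 letters with G appearing twice and S appearing 4 times.
So there are 7! / (4!·2!) = 105 distinguishable arrangements.

105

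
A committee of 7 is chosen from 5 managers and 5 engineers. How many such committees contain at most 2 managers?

Split by how many managers are chosen (0 through 2).
Sum: C(5,0)·C(5,7) + C(5,1)·C(5,6) + C(5,2)·C(5,5) = 0 + 0 + 10 = 10.

10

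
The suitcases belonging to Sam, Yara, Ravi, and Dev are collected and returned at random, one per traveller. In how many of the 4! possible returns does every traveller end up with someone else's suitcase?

Count assignments avoiding every fixed point. For any j of the 4 travellers fixed to their own suitcase, the other 4−j can be arranged in (4−j)! ways.
By inclusion–exclusion this is Σ_{j=0}^{4} (−1)^j C(4,j)·(4−j)!.
Computing: 24 − 24 + 12 − 4 + 1 = 9.

9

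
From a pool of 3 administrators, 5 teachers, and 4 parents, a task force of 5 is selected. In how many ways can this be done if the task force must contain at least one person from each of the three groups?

590

Unrestricted: C(12,5) = 792 ways to pick any 5 of the 12.
Subtract selections that omit an entire group: no administrators → C(9,5) = 126; no teachers → C(7,5) = 21; no parents → C(8,5) = 56.
Add back selections omitting two groups (i.e. drawn from a single group): C(3,5) + C(5,5) + C(4,5) = 1.
By inclusion–exclusion: 792 − 203 + 1 = 590.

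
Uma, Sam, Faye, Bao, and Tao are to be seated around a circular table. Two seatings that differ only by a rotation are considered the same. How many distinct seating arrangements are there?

24

Fix one person's seat to break rotational symmetry; the remaining 4 people can be arranged in (4)! = 24 ways.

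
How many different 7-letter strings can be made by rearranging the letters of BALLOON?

1260

Letter multiplicities in BALLOON: A×1, B×1, L×2, N×1, O×2.
So there are 7! / (2!·2!) = 1260 distinguishable arrangements.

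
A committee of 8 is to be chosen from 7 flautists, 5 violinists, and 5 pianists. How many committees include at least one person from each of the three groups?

Total 8-person selections from all 17: C(17,8) = 24310.
Selections missing a whole group: no flautists → C(10,8) = 45; no violinists → C(12,8) = 495; no pianists → C(12,8) = 495.
Add back selections omitting two groups (i.e. drawn from a single group): C(7,8) + C(5,8) + C(5,8) = 0.
By inclusion–exclusion: 24310 − 1035 + 0 = 23275.

23275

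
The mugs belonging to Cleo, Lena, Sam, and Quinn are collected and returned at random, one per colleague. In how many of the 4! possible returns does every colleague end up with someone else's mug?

Let Aᵢ be the assignments in which colleague i gets their own mug. We want the size of the complement of A₁∪…∪A_4.
By inclusion–exclusion this is Σ_{j=0}^{4} (−1)^j C(4,j)·(4−j)!.
Computing: 24 − 24 + 12 − 4 + 1 = 9.

9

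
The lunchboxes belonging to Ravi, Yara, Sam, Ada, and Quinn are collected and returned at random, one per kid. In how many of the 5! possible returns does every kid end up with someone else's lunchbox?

Count assignments avoiding every fixed point. For any j of the 5 kids fixed to their own lunchbox, the other 5−j can be arranged in (5−j)! ways.
By inclusion–exclusion this is Σ_{j=0}^{5} (−1)^j C(5,j)·(5−j)!.
Computing: 120 − 120 + 60 − 20 + 5 − 1 = 44.

44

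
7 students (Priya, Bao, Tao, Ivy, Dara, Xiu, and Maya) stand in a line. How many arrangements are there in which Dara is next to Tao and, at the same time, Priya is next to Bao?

480

Treat {Dara,Tao} as one block (2 orders) and {Priya,Bao} as another (2 orders).
That leaves 5 units to arrange: 2 × 2 × 5! = 4 × 120 = 480.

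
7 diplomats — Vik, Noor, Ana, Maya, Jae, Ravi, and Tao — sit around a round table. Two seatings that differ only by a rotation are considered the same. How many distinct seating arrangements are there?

Seat Vik anywhere (absorbing the rotational symmetry), then permute the other 6: (6)! = 720.

720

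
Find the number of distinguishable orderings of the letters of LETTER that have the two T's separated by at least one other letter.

120

There are 6!/(2!·2!) = 180 arrangements of LETTER in total.
If the two T's are adjacent, glue them into one block, leaving 5 items to arrange: (5)!/(2!) = 60 ways.
Subtracting, 180 − 60 = 120 arrangements keep the T's apart.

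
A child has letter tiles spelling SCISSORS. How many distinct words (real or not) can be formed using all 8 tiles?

The 8 letters of SCISSORS have repeats: S appearing 4 times.
So there are 8! / (4!) = 1680 distinguishable arrangements.

1680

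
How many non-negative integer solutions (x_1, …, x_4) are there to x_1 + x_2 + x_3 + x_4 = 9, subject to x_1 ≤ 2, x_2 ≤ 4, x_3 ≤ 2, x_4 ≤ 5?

27

Ignoring the caps, the number of non-negative solutions to x_1+…+x_4 = 9 is C(12,3) = 220.
Subtract solutions that violate a single cap (substitute x_i' = x_i − (cap_i+1)): x_1 ≥ 3 gives C(9,3) = 84; x_2 ≥ 5 gives C(7,3) = 35; x_3 ≥ 3 gives C(9,3) = 84; x_4 ≥ 6 gives C(6,3) = 20. Together 223.
Add back pairs where two caps are both exceeded: 4 + 20 + 1 + 4 + 0 + 1 = 30.
By inclusion–exclusion the count is 220 − 223 + 30 = 27.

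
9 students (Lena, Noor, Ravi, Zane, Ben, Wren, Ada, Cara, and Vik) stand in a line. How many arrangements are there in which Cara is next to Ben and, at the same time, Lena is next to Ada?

20160

Treat {Cara,Ben} as one block (2 orders) and {Lena,Ada} as another (2 orders).
That leaves 7 units to arrange: 2 × 2 × 7! = 4 × 5040 = 20160.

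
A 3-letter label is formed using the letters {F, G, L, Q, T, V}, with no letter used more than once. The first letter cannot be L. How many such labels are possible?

100

The first letter has 6−1 = 5 choices (anything except L).
The remaining 2 letters are filled from the other 5 symbols without repetition: 5 × 4 = 20.
Total: 5 × 20 = 100.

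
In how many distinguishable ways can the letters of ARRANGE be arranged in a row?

1260

Letter multiplicities in ARRANGE: A×2, E×1, G×1, N×1, R×2.
The number of distinct arrangements is 7!/(2!·2!) = 5040/4 = 1260.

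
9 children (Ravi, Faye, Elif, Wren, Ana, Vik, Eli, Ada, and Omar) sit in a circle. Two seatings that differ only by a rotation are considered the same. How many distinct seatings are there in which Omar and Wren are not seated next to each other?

Without the restriction there are (8)! = 40320 seatings.
Those with Omar next to Wren: fuse the pair into one unit and seat 8 units around a circle — 2·(7)! = 10080.
Subtracting, 40320 − 10080 = 30240.

30240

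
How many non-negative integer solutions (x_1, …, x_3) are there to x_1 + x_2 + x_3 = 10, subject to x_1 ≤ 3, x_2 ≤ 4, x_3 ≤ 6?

Ignoring the caps, the number of non-negative solutions to x_1+…+x_3 = 10 is C(12,2) = 66.
Subtract solutions that violate a single cap (substitute x_i' = x_i − (cap_i+1)): x_1 ≥ 4 gives C(8,2) = 28; x_2 ≥ 5 gives C(7,2) = 21; x_3 ≥ 7 gives C(5,2) = 10. Together 59.
Add back pairs where two caps are both exceeded: 3 + 0 + 0 = 3.
By inclusion–exclusion the count is 66 − 59 + 3 = 10.

10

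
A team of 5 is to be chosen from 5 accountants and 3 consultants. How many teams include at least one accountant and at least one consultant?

Unrestricted: C(8,5) = 56 ways to pick any 5 of the 8.
Subtract selections that omit an entire group: no accountants → C(3,5) = 0; no consultants → C(5,5) = 1.
Both groups omitted at once is impossible, so 56 − 1 = 55.

55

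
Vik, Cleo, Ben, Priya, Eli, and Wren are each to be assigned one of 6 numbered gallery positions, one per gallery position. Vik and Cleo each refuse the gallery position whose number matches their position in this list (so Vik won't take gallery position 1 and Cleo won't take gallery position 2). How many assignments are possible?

Let Aᵢ (for i ∈ {1, 2}) be the placements that put person i in their forbidden gallery position. Any j of these fix j positions, leaving (6−j)! ways to fill the rest, and there are C(2,j) ways to pick which j.
By inclusion–exclusion, the number of valid placements is Σ_{j=0}^{2} (−1)^j C(2,j)·(6−j)!.
Computing: 720 − 240 + 24 = 504.

504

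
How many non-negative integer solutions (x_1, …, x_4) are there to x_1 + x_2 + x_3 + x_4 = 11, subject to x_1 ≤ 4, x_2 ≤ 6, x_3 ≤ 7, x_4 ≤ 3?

Without the upper bounds there are C(14,3) = 364 ways to split 11 among 4 variables.
Subtract solutions that violate a single cap (substitute x_i' = x_i − (cap_i+1)): x_1 ≥ 5 gives C(9,3) = 84; x_2 ≥ 7 gives C(7,3) = 35; x_3 ≥ 8 gives C(6,3) = 20; x_4 ≥ 4 gives C(10,3) = 120. Together 259.
Add back pairs where two caps are both exceeded: 0 + 0 + 10 + 0 + 1 + 0 = 11.
By inclusion–exclusion the count is 364 − 259 + 11 = 116.

116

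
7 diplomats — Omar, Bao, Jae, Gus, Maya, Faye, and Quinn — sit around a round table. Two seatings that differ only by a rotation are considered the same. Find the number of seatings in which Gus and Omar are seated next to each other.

240

Treat {Gus, Omar} as one unit (2 internal orders) and seat the resulting 6 units around the table: (5)! circular arrangements.
So 2 × (5)! = 2 × 120 = 240.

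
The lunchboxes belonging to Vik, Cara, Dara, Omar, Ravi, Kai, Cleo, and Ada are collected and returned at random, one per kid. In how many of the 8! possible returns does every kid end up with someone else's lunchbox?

Count assignments avoiding every fixed point. For any j of the 8 kids fixed to their own lunchbox, the other 8−j can be arranged in (8−j)! ways.
By inclusion–exclusion this is Σ_{j=0}^{8} (−1)^j C(8,j)·(8−j)!.
Computing: 40320 − 40320 + 20160 − 6720 + 1680 − 336 + 56 − 8 + 1 = 14833.

14833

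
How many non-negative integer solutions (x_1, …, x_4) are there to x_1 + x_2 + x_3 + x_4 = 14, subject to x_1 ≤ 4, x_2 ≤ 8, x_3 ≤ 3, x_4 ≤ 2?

By stars and bars, unrestricted non-negative solutions to x_1+…+x_4 = 14 number C(14+3,3) = 680.
Subtract solutions that violate a single cap (substitute x_i' = x_i − (cap_i+1)): x_1 ≥ 5 gives C(12,3) = 220; x_2 ≥ 9 gives C(8,3) = 56; x_3 ≥ 4 gives C(13,3) = 286; x_4 ≥ 3 gives C(14,3) = 364. Together 926.
Add back pairs where two caps are both exceeded: 1 + 56 + 84 + 4 + 10 + 120 = 275.
Subtract triples: 0 + 0 + 10 + 0 = 10.
By inclusion–exclusion the count is 680 − 926 + 275 − 10 = 19.

19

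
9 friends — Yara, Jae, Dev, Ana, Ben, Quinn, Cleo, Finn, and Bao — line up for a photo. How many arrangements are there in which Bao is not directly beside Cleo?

282240

Of the 9! = 362880 arrangements, those with Bao and Cleo adjacent number 2 × 8! = 80640 (treat the pair as a block with 2 internal orders).
So 362880 − 80640 = 282240 arrangements keep them apart.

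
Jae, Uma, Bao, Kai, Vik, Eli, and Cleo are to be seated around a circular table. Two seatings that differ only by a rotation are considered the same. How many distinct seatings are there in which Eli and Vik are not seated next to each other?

480

Without the restriction there are (6)! = 720 seatings.
Seatings with Eli beside Vik: treat them as a block with 2 internal orders, giving 2 × (5)! = 240.
Subtracting, 720 − 240 = 480.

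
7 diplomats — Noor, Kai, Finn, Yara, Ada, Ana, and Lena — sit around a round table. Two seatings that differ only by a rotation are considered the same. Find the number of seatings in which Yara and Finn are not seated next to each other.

All circular seatings of 7 people number (6)! = 720.
Those with Yara next to Finn: fuse the pair into one unit and seat 6 units around a circle — 2·(5)! = 240.
Subtracting, 720 − 240 = 480.

480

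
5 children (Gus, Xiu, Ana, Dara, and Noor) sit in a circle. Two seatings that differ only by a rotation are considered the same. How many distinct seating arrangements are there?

24

Seat Gus anywhere (absorbing the rotational symmetry), then permute the other 4: (4)! = 24.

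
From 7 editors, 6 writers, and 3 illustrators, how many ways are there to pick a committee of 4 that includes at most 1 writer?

930

Split by how many writers are chosen (0 through 1).
Sum: C(6,0)·C(10,4) + C(6,1)·C(10,3) = 210 + 720 = 930.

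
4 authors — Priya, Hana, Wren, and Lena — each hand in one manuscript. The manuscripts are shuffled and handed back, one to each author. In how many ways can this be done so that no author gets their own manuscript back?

9

Let Aᵢ be the assignments in which author i gets their own manuscript. We want the size of the complement of A₁∪…∪A_4.
By inclusion–exclusion this is Σ_{j=0}^{4} (−1)^j C(4,j)·(4−j)!.
Computing: 24 − 24 + 12 − 4 + 1 = 9.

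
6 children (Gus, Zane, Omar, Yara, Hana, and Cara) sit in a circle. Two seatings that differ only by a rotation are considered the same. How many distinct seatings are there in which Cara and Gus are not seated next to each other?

72

All circular seatings of 6 people number (5)! = 120.
Those with Cara next to Gus: fuse the pair into one unit and seat 5 units around a circle — 2·(4)! = 48.
Subtracting, 120 − 48 = 72.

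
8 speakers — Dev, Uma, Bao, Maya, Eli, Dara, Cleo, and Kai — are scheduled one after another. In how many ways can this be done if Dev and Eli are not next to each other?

Of the 8! = 40320 arrangements, those with Dev and Eli adjacent number 2 × 7! = 10080 (treat the pair as a block with 2 internal orders).
Complementary counting: 40320 − 10080 = 30240.

30240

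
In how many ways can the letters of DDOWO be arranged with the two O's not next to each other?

18

Total arrangements of DDOWO: 5!/(2!·2!) = 30.
Arrangements with the O's together: treat OO as one letter, giving (4)!/(2!) = 12.
Subtracting, 30 − 12 = 18 arrangements keep the O's apart.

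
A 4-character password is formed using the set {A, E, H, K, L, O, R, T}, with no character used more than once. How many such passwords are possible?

With no repetition, fill the 4 characters in order: 8 choices, then 7, down to 5.
8 × 7 × 6 × 5 = 1680.

1680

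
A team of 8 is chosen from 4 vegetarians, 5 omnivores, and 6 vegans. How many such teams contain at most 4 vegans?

Split by how many vegans are chosen (0 through 4).
Sum: C(6,0)·C(9,8) + C(6,1)·C(9,7) + C(6,2)·C(9,6) + C(6,3)·C(9,5) + C(6,4)·C(9,4) = 9 + 216 + 1260 + 2520 + 1890 = 5895.

5895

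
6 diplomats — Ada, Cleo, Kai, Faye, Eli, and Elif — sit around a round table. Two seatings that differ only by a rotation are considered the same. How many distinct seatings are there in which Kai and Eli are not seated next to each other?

Without the restriction there are (5)! = 120 seatings.
Those with Kai next to Eli: fuse the pair into one unit and seat 5 units around a circle — 2·(4)! = 48.
Subtracting, 120 − 48 = 72.

72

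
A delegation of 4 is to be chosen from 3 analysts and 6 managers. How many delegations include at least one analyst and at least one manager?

111

With no constraint there are C(9,4) = 126 possible selections.
Selections missing a whole group: no analysts → C(6,4) = 15; no managers → C(3,4) = 0.
Both groups omitted at once is impossible, so 126 − 15 = 111.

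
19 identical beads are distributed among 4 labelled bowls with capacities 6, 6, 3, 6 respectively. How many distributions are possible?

10

Without the upper bounds there are C(22,3) = 1540 ways to split 19 among 4 bowls.
Subtract solutions that violate a single cap (substitute x_i' = x_i − (cap_i+1)): x_1 ≥ 7 gives C(15,3) = 455; x_2 ≥ 7 gives C(15,3) = 455; x_3 ≥ 4 gives C(18,3) = 816; x_4 ≥ 7 gives C(15,3) = 455. Together 2181.
Add back pairs where two caps are both exceeded: 56 + 165 + 56 + 165 + 56 + 165 = 663.
Subtract triples: 4 + 0 + 4 + 4 = 12.
By inclusion–exclusion the count is 1540 − 2181 + 663 − 12 = 10.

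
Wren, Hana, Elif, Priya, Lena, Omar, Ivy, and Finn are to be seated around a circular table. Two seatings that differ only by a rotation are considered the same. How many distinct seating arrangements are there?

Seat Wren anywhere (absorbing the rotational symmetry), then permute the other 7: (7)! = 5040.

5040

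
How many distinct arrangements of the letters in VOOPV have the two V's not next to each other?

There are 5!/(2!·2!) = 30 arrangements of VOOPV in total.
If the two V's are adjacent, glue them into one block, leaving 4 items to arrange: (4)!/(2!) = 12 ways.
Subtracting, 30 − 12 = 18 arrangements keep the V's apart.

18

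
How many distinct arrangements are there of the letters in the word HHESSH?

The 6 letters of HHESSH have repeats: H appearing 3 times and S appearing twice.
Dividing 6! = 720 by 3!·2! = 12 for the repeated letters gives 60.

60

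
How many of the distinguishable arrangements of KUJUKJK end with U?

60

Fix U in the last position and arrange the remaining 6 letters.
Those 6 letters have J appearing twice and K appearing 3 times, giving (6)!/(3!·2!) = 60.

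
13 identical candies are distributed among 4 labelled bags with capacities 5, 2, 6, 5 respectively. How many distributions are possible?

Without the upper bounds there are C(16,3) = 560 ways to split 13 among 4 bags.
Subtract solutions that violate a single cap (substitute x_i' = x_i − (cap_i+1)): x_1 ≥ 6 gives C(10,3) = 120; x_2 ≥ 3 gives C(13,3) = 286; x_3 ≥ 7 gives C(9,3) = 84; x_4 ≥ 6 gives C(10,3) = 120. Together 610.
Add back pairs where two caps are both exceeded: 35 + 1 + 4 + 20 + 35 + 1 = 96.
By inclusion–exclusion the count is 560 − 610 + 96 = 46.

46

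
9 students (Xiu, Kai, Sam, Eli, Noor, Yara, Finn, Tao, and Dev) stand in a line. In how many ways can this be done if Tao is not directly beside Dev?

There are 9! = 362880 arrangements in all. If Tao and Dev are adjacent, merging them into one block gives 2·(8)! = 80640 arrangements.
So 362880 − 80640 = 282240 arrangements keep them apart.

282240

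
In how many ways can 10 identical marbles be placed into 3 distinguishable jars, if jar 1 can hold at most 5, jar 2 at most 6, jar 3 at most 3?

14

By stars and bars, unrestricted non-negative solutions to x_1+…+x_3 = 10 number C(10+2,2) = 66.
Subtract solutions that violate a single cap (substitute x_i' = x_i − (cap_i+1)): x_1 ≥ 6 gives C(6,2) = 15; x_2 ≥ 7 gives C(5,2) = 10; x_3 ≥ 4 gives C(8,2) = 28. Together 53.
Add back pairs where two caps are both exceeded: 0 + 1 + 0 = 1.
By inclusion–exclusion the count is 66 − 53 + 1 = 14.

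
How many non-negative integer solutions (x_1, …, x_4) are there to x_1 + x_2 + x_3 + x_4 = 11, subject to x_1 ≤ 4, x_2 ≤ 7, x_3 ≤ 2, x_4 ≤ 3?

41

Without the upper bounds there are C(14,3) = 364 ways to split 11 among 4 variables.
Subtract solutions that violate a single cap (substitute x_i' = x_i − (cap_i+1)): x_1 ≥ 5 gives C(9,3) = 84; x_2 ≥ 8 gives C(6,3) = 20; x_3 ≥ 3 gives C(11,3) = 165; x_4 ≥ 4 gives C(10,3) = 120. Together 389.
Add back pairs where two caps are both exceeded: 0 + 20 + 10 + 1 + 0 + 35 = 66.
By inclusion–exclusion the count is 364 − 389 + 66 = 41.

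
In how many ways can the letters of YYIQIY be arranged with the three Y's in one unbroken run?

12

Treat the 3 copies of Y as a single block. The multiset to arrange is then {YYY, I, I, Q}, 4 items in all.
That gives (4)!/(2!) = 12 arrangements.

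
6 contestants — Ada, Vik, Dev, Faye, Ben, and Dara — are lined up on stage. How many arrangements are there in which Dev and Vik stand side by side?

Treat {Dev, Vik} as a single unit. There are 5 units to order, and the pair itself can be ordered 2 ways.
That gives 2 × 5! = 2 × 120 = 240.

240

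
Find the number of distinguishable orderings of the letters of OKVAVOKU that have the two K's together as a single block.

1260

Treat the 2 copies of K as a single block. The multiset to arrange is then {KK, A, O, O, U, V, V}, 7 items in all.
That gives (7)!/(2!·2!) = 1260 arrangements.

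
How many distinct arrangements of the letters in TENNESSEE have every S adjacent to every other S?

Treat the 2 copies of S as a single block. The multiset to arrange is then {SS, E, E, E, E, N, N, T}, 8 items in all.
That gives (8)!/(4!·2!) = 840 arrangements.

840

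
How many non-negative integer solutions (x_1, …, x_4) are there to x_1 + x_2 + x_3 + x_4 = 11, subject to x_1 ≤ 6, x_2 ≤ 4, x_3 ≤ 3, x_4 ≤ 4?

66

Ignoring the caps, the number of non-negative solutions to x_1+…+x_4 = 11 is C(14,3) = 364.
Subtract solutions that violate a single cap (substitute x_i' = x_i − (cap_i+1)): x_1 ≥ 7 gives C(7,3) = 35; x_2 ≥ 5 gives C(9,3) = 84; x_3 ≥ 4 gives C(10,3) = 120; x_4 ≥ 5 gives C(9,3) = 84. Together 323.
Add back pairs where two caps are both exceeded: 0 + 1 + 0 + 10 + 4 + 10 = 25.
By inclusion–exclusion the count is 364 − 323 + 25 = 66.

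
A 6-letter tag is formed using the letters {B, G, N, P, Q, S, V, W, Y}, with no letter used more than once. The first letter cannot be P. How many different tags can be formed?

The first letter has 9−1 = 8 choices (anything except P).
The remaining 5 letters are filled from the other 8 symbols without repetition: 8 × 7 × 6 × 5 × 4 = 6720.
Total: 8 × 6720 = 53760.

53760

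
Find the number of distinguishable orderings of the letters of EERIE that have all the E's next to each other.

Treat the 3 copies of E as a single block. The multiset to arrange is then {EEE, I, R}, 3 items in all.
All 3 items are distinct, so there are (3)! = 6 arrangements.

6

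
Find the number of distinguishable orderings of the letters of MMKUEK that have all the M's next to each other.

60

Treat the 2 copies of M as a single block. The multiset to arrange is then {MM, E, K, K, U}, 5 items in all.
That gives (5)!/(2!) = 60 arrangements.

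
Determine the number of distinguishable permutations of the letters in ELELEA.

ELELEA has 6 letters with E appearing 3 times and L appearing twice.
So there are 6! / (3!·2!) = 60 distinguishable arrangements.

60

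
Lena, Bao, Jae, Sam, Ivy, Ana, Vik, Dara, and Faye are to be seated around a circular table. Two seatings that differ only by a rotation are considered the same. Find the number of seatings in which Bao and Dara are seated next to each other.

10080

Glue Bao and Dara into a block (2 internal orders). Seating 8 units around a circle gives (7)! arrangements.
So 2 × (7)! = 2 × 5040 = 10080.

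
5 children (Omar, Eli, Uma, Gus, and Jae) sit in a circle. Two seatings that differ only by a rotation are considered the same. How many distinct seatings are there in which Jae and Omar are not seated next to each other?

12

All circular seatings of 5 people number (4)! = 24.
Seatings with Jae beside Omar: treat them as a block with 2 internal orders, giving 2 × (3)! = 12.
Subtracting, 24 − 12 = 12.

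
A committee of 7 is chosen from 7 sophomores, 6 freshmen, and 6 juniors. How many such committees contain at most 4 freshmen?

49907

Split by how many freshmen are chosen (0 through 4).
Sum: C(6,0)·C(13,7) + C(6,1)·C(13,6) + C(6,2)·C(13,5) + C(6,3)·C(13,4) + C(6,4)·C(13,3) = 1716 + 10296 + 19305 + 14300 + 4290 = 49907.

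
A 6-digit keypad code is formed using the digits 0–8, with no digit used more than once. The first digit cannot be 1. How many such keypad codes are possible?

53760

The first digit has 9−1 = 8 choices (anything except 1).
The remaining 5 digits are filled from the other 8 symbols without repetition: 8 × 7 × 6 × 5 × 4 = 6720.
Total: 8 × 6720 = 53760.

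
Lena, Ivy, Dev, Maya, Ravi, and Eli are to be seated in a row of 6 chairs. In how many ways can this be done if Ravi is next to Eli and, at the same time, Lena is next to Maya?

96

Treat {Ravi,Eli} as one block (2 orders) and {Lena,Maya} as another (2 orders).
That leaves 4 units to arrange: 2 × 2 × 4! = 4 × 24 = 96.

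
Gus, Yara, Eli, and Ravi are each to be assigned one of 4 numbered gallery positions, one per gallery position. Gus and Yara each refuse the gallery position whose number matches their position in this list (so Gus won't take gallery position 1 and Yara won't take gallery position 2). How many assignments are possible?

14

Let Aᵢ (for i ∈ {1, 2}) be the placements that put person i in their forbidden gallery position. Any j of these fix j positions, leaving (4−j)! ways to fill the rest, and there are C(2,j) ways to pick which j.
By inclusion–exclusion, the number of valid placements is Σ_{j=0}^{2} (−1)^j C(2,j)·(4−j)!.
Computing: 24 − 12 + 2 = 14.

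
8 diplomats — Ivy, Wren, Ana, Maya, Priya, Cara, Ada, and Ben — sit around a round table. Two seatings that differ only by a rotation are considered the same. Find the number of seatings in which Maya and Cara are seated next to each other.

Glue Maya and Cara into a block (2 internal orders). Seating 7 units around a circle gives (6)! arrangements.
So 2 × (6)! = 2 × 720 = 1440.

1440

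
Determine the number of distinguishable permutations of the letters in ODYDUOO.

420

The 7 letters of ODYDUOO have repeats: D appearing twice and O appearing 3 times.
The number of distinct arrangements is 7!/(3!·2!) = 5040/12 = 420.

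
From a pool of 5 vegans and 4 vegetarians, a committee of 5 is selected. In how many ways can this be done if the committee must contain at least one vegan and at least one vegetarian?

125

Total 5-person selections from all 9: C(9,5) = 126.
Subtract selections that omit an entire group: no vegans → C(4,5) = 0; no vegetarians → C(5,5) = 1.
Both groups omitted at once is impossible, so 126 − 1 = 125.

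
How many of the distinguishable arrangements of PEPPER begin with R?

10

With the first slot taken by R, it remains to arrange the other 5 letters (PEPPE).
Those 5 letters have E appearing twice and P appearing 3 times, giving (5)!/(3!·2!) = 10.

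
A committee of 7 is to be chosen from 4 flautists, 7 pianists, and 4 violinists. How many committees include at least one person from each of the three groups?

Unrestricted: C(15,7) = 6435 ways to pick any 7 of the 15.
Subtract selections that omit an entire group: no flautists → C(11,7) = 330; no pianists → C(8,7) = 8; no violinists → C(11,7) = 330.
Add back selections omitting two groups (i.e. drawn from a single group): C(4,7) + C(7,7) + C(4,7) = 1.
By inclusion–exclusion: 6435 − 668 + 1 = 5768.

5768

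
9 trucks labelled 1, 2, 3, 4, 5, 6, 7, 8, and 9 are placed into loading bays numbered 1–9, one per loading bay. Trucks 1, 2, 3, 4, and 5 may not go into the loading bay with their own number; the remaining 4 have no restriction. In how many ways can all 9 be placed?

Let Aᵢ (for 1 ≤ i ≤ 5) be the placements that put truck i in its forbidden loading bay. Any j of these fix j positions, leaving (9−j)! ways to fill the rest, and there are C(5,j) ways to pick which j.
By inclusion–exclusion, the number of valid placements is Σ_{j=0}^{5} (−1)^j C(5,j)·(9−j)!.
Computing: 362880 − 201600 + 50400 − 7200 + 600 − 24 = 205056.

205056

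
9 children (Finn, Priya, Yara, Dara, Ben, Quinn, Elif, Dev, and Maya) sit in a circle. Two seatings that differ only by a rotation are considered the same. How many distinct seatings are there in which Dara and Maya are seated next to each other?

Glue Dara and Maya into a block (2 internal orders). Seating 8 units around a circle gives (7)! arrangements.
So 2 × (7)! = 2 × 5040 = 10080.

10080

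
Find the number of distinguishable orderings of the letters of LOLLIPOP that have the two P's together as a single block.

420

Treat the 2 copies of P as a single block. The multiset to arrange is then {PP, I, L, L, L, O, O}, 7 items in all.
That gives (7)!/(3!·2!) = 420 arrangements.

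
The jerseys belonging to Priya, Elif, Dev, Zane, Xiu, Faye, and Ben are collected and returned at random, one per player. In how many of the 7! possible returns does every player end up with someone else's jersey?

1854

Let Aᵢ be the assignments in which player i gets their old jersey. We want the size of the complement of A₁∪…∪A_7.
By inclusion–exclusion this is Σ_{j=0}^{7} (−1)^j C(7,j)·(7−j)!.
Computing: 5040 − 5040 + 2520 − 840 + 210 − 42 + 7 − 1 = 1854.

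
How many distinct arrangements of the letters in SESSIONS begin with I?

210

Fix I in the first position and arrange the remaining 7 letters.
Those 7 letters have S appearing 4 times, giving (7)!/(4!) = 210.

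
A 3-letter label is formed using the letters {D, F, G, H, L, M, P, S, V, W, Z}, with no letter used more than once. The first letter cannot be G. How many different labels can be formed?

900

The first letter has 11−1 = 10 choices (anything except G).
The remaining 2 letters are filled from the other 10 symbols without repetition: 10 × 9 = 90.
Total: 10 × 90 = 900.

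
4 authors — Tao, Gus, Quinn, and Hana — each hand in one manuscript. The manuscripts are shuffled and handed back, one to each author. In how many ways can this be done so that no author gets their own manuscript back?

This is the derangement count D_4: permutations of 4 items with no fixed point.
By inclusion–exclusion this is Σ_{j=0}^{4} (−1)^j C(4,j)·(4−j)!.
Computing: 24 − 24 + 12 − 4 + 1 = 9.

9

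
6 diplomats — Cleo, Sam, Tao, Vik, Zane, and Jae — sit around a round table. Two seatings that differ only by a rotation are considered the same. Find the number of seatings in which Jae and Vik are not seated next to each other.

72

All circular seatings of 6 people number (5)! = 120.
Those with Jae next to Vik: fuse the pair into one unit and seat 5 units around a circle — 2·(4)! = 48.
Subtracting, 120 − 48 = 72.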